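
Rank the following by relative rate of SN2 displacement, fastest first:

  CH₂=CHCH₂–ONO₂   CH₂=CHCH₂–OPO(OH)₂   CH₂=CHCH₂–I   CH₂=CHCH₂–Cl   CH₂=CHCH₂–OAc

CH₂=CHCH₂–I > CH₂=CHCH₂–Cl > CH₂=CHCH₂–ONO₂ > CH₂=CHCH₂–OPO(OH)₂ > CH₂=CHCH₂–OAc

The skeletons are identical, so relative rate is governed entirely by leaving-group ability.
The more stable X⁻ (or X) is on its own — i.e. the weaker a base it is — the better a leaving group it makes.
CH₂=CHCH₂–I loses I⁻: pKₐ(HI) ≈ -10
CH₂=CHCH₂–Cl loses Cl⁻: pKₐ(HCl) ≈ -7
CH₂=CHCH₂–ONO₂ loses NO₃⁻: pKₐ(HNO₃) ≈ -1.3
CH₂=CHCH₂–OPO(OH)₂ loses H₂PO₄⁻: pKₐ(H₃PO₄) ≈ 2.1
CH₂=CHCH₂–OAc loses AcO⁻: pKₐ(CH₃COOH) ≈ 4.8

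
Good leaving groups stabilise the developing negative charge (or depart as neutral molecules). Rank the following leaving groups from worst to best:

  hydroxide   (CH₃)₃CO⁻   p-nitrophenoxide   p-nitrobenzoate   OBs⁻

A good leaving group is a weak base: the lower the pKₐ of its conjugate acid, the more readily it departs.
OBs⁻: pKₐ(p-BrC₆H₄SO₃H) ≈ -2.8 — arenesulfonate with a p-bromo substituent
p-nitrobenzoate: pKₐ(p-nitrobenzoic acid) ≈ 3.4 — electron-withdrawing nitro group stabilises the carboxylate
p-nitrophenoxide: pKₐ(p-nitrophenol) ≈ 7.2
hydroxide: pKₐ(H₂O) ≈ 15.7 — strong base; essentially never leaves without prior activation
(CH₃)₃CO⁻: pKₐ(t-BuOH) ≈ 18 — bulky, strongly basic alkoxide
Listed from poorest to best leaving group as asked.

(CH₃)₃CO⁻ < hydroxide < p-nitrophenoxide < p-nitrobenzoate < OBs⁻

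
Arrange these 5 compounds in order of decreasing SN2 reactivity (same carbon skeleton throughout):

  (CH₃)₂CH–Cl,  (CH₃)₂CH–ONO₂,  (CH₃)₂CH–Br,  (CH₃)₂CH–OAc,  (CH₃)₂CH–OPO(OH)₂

(CH₃)₂CH–Br > (CH₃)₂CH–Cl > (CH₃)₂CH–ONO₂ > (CH₃)₂CH–OPO(OH)₂ > (CH₃)₂CH–OAc

Identical carbon frameworks mean the comparison reduces to leaving-group quality.
The more stable X⁻ (or X) is on its own — i.e. the weaker a base it is — the better a leaving group it makes.
(CH₃)₂CH–Br loses Br⁻: pKₐ(HBr) ≈ -9
(CH₃)₂CH–Cl loses Cl⁻: pKₐ(HCl) ≈ -7
(CH₃)₂CH–ONO₂ loses NO₃⁻: pKₐ(HNO₃) ≈ -1.3
(CH₃)₂CH–OPO(OH)₂ loses H₂PO₄⁻: pKₐ(H₃PO₄) ≈ 2.1
(CH₃)₂CH–OAc loses AcO⁻: pKₐ(CH₃COOH) ≈ 4.8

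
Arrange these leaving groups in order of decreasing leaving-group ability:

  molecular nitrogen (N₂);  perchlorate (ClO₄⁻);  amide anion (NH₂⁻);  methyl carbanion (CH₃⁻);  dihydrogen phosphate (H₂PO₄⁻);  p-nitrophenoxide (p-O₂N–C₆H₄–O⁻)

The more stable X⁻ (or X) is on its own — i.e. the weaker a base it is — the better a leaving group it makes.
molecular nitrogen (N₂): no meaningful conjugate acid; N₂ departs as an exceptionally stable neutral molecule
perchlorate (ClO₄⁻): pKₐ(HClO₄) ≈ -10 — extremely weak base; rarely used for safety reasons
dihydrogen phosphate (H₂PO₄⁻): pKₐ(H₃PO₄) ≈ 2.1 — moderate base; biological leaving group after further activation
p-nitrophenoxide (p-O₂N–C₆H₄–O⁻): pKₐ(p-nitrophenol) ≈ 7.2 — nitro group delocalises the charge; the classic chromogenic LG
amide anion (NH₂⁻): pKₐ(NH₃) ≈ 38
methyl carbanion (CH₃⁻): pKₐ(CH₄) ≈ 48 — unstabilised carbanion; the worst conceivable leaving group

molecular nitrogen (N₂) > perchlorate (ClO₄⁻) > dihydrogen phosphate (H₂PO₄⁻) > p-nitrophenoxide (p-O₂N–C₆H₄–O⁻) > amide anion (NH₂⁻) > methyl carbanion (CH₃⁻)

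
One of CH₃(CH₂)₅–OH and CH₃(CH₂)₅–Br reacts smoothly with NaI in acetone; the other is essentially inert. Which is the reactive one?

From CH₃(CH₂)₅–OH the departing group would be OH⁻ (pKₐ(H₂O) ≈ 15.7). Strong base; essentially never leaves without prior activation.
From CH₃(CH₂)₅–Br the leaving group is Br⁻ (pKₐ(HBr) ≈ -9). Weak base; good leaving group.
(In practice CH₃(CH₂)₅–Br is made from CH₃(CH₂)₅–OH by treatment with PBr₃, replacing the hydroxyl with bromide.)

CH₃(CH₂)₅–Br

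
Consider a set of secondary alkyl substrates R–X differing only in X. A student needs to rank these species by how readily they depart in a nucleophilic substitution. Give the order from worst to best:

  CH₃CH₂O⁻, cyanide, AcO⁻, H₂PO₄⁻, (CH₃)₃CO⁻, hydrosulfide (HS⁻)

(CH₃)₃CO⁻ < CH₃CH₂O⁻ < cyanide < hydrosulfide (HS⁻) < AcO⁻ < H₂PO₄⁻

A good leaving group is a weak base: the lower the pKₐ of its conjugate acid, the more readily it departs.
H₂PO₄⁻: pKₐ(H₃PO₄) ≈ 2.1 — moderate base; biological leaving group after further activation
AcO⁻: pKₐ(CH₃COOH) ≈ 4.8 — resonance-stabilised but still a weak base
hydrosulfide (HS⁻): pKₐ(H₂S) ≈ 7 — larger and more polarisable than the oxygen analogue
cyanide: pKₐ(HCN) ≈ 9.2
CH₃CH₂O⁻: pKₐ(CH₃CH₂OH) ≈ 16 — strong base; alkoxides do not leave unassisted
(CH₃)₃CO⁻: pKₐ(t-BuOH) ≈ 18
Reversing gives the worst-to-best order requested.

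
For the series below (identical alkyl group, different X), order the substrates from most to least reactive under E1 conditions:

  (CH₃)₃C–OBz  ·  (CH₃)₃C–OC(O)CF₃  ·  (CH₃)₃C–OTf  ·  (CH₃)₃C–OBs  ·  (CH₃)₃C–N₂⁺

With the same alkyl group throughout, only the leaving group differentiates the rates.
Leaving-group ability tracks the stability of the departed species; conjugate-acid pKₐ is the usual yardstick (lower pKₐ → better LG).
(CH₃)₃C–N₂⁺ loses N₂: no meaningful conjugate acid; N₂ departs as an exceptionally stable neutral molecule
(CH₃)₃C–OTf loses OTf⁻: pKₐ(CF₃SO₃H (triflic acid)) ≈ -14
(CH₃)₃C–OBs loses OBs⁻: pKₐ(p-BrC₆H₄SO₃H) ≈ -2.8
(CH₃)₃C–OC(O)CF₃ loses CF₃COO⁻: pKₐ(CF₃COOH) ≈ 0.2
(CH₃)₃C–OBz loses PhCOO⁻: pKₐ(C₆H₅COOH) ≈ 4.2

(CH₃)₃C–N₂⁺ > (CH₃)₃C–OTf > (CH₃)₃C–OBs > (CH₃)₃C–OC(O)CF₃ > (CH₃)₃C–OBz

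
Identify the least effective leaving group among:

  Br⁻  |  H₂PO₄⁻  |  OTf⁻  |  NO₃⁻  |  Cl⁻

OTf⁻: pKₐ(CF₃SO₃H (triflic acid)) ≈ -14
Br⁻: pKₐ(HBr) ≈ -9
Cl⁻: pKₐ(HCl) ≈ -7
NO₃⁻: pKₐ(HNO₃) ≈ -1.3
H₂PO₄⁻: pKₐ(H₃PO₄) ≈ 2.1

H₂PO₄⁻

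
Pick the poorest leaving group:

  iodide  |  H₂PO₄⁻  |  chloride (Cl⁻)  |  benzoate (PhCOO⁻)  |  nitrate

iodide: pKₐ(HI) ≈ -10
chloride (Cl⁻): pKₐ(HCl) ≈ -7
nitrate: pKₐ(HNO₃) ≈ -1.3
H₂PO₄⁻: pKₐ(H₃PO₄) ≈ 2.1
benzoate (PhCOO⁻): pKₐ(C₆H₅COOH) ≈ 4.2

benzoate (PhCOO⁻)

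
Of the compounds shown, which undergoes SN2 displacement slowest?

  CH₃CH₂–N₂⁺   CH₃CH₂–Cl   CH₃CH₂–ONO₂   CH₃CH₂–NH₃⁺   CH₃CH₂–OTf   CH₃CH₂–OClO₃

With the same alkyl group throughout, only the leaving group differentiates the rates.
Leaving-group ability tracks the stability of the departed species; conjugate-acid pKₐ is the usual yardstick (lower pKₐ → better LG).
CH₃CH₂–N₂⁺ loses N₂: no meaningful conjugate acid; N₂ departs as an exceptionally stable neutral molecule
CH₃CH₂–OTf loses OTf⁻: pKₐ(CF₃SO₃H (triflic acid)) ≈ -14
CH₃CH₂–OClO₃ loses ClO₄⁻: pKₐ(HClO₄) ≈ -10
CH₃CH₂–Cl loses Cl⁻: pKₐ(HCl) ≈ -7
CH₃CH₂–ONO₂ loses NO₃⁻: pKₐ(HNO₃) ≈ -1.3
CH₃CH₂–NH₃⁺ loses NH₃: pKₐ(NH₄⁺) ≈ 9.2

CH₃CH₂–NH₃⁺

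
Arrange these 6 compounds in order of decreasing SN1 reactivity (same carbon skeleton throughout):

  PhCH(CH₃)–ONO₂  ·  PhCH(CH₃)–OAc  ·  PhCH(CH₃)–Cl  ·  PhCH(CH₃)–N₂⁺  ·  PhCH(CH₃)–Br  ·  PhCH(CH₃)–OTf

PhCH(CH₃)–N₂⁺ > PhCH(CH₃)–OTf > PhCH(CH₃)–Br > PhCH(CH₃)–Cl > PhCH(CH₃)–ONO₂ > PhCH(CH₃)–OAc

Same R in every case — rank the leaving groups.
The more stable X⁻ (or X) is on its own — i.e. the weaker a base it is — the better a leaving group it makes.
PhCH(CH₃)–N₂⁺ loses N₂: no meaningful conjugate acid; N₂ departs as an exceptionally stable neutral molecule
PhCH(CH₃)–OTf loses OTf⁻: pKₐ(CF₃SO₃H (triflic acid)) ≈ -14
PhCH(CH₃)–Br loses Br⁻: pKₐ(HBr) ≈ -9
PhCH(CH₃)–Cl loses Cl⁻: pKₐ(HCl) ≈ -7
PhCH(CH₃)–ONO₂ loses NO₃⁻: pKₐ(HNO₃) ≈ -1.3
PhCH(CH₃)–OAc loses AcO⁻: pKₐ(CH₃COOH) ≈ 4.8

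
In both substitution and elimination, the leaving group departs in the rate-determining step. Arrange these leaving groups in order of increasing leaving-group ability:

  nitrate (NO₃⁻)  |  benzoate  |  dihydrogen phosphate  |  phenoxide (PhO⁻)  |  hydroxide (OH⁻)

nitrate (NO₃⁻): pKₐ(HNO₃) ≈ -1.3
dihydrogen phosphate: pKₐ(H₃PO₄) ≈ 2.1
benzoate: pKₐ(C₆H₅COOH) ≈ 4.2
phenoxide (PhO⁻): pKₐ(C₆H₅OH (phenol)) ≈ 10
hydroxide (OH⁻): pKₐ(H₂O) ≈ 15.7
Reversing gives the worst-to-best order requested.

hydroxide (OH⁻) < phenoxide (PhO⁻) < benzoate < dihydrogen phosphate < nitrate (NO₃⁻)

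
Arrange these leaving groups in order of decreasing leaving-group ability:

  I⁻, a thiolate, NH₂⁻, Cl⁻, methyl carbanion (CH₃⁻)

I⁻ > Cl⁻ > a thiolate > NH₂⁻ > methyl carbanion (CH₃⁻)

I⁻: pKₐ(HI) ≈ -10
Cl⁻: pKₐ(HCl) ≈ -7
a thiolate: pKₐ(RSH (a thiol)) ≈ 10.5
NH₂⁻: pKₐ(NH₃) ≈ 38
methyl carbanion (CH₃⁻): pKₐ(CH₄) ≈ 48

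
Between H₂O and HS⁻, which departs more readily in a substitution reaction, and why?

H₂O is the better leaving group.
pKₐ(H₃O⁺) ≈ -1.7 versus pKₐ(H₂S) ≈ 7: H₂O is the much weaker base.
Neutral; leaves from a protonated alcohol (R–OH₂⁺).

H₂O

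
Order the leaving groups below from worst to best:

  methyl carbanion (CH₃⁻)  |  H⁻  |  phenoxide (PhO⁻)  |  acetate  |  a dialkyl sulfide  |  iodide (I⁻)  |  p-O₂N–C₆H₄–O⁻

A good leaving group is a weak base: the lower the pKₐ of its conjugate acid, the more readily it departs.
iodide (I⁻): pKₐ(HI) ≈ -10 — large, highly polarisable; very weak base
a dialkyl sulfide: pKₐ(R'₂SH⁺) ≈ -7 — neutral; leaves from a sulfonium salt (R–SR'₂⁺)
acetate: pKₐ(CH₃COOH) ≈ 4.8
p-O₂N–C₆H₄–O⁻: pKₐ(p-nitrophenol) ≈ 7.2 — nitro group delocalises the charge; the classic chromogenic LG
phenoxide (PhO⁻): pKₐ(C₆H₅OH (phenol)) ≈ 10
H⁻: pKₐ(H₂) ≈ 36
methyl carbanion (CH₃⁻): pKₐ(CH₄) ≈ 48 — unstabilised carbanion; the worst conceivable leaving group
Listed from poorest to best leaving group as asked.

methyl carbanion (CH₃⁻) < H⁻ < phenoxide (PhO⁻) < p-O₂N–C₆H₄–O⁻ < acetate < a dialkyl sulfide < iodide (I⁻)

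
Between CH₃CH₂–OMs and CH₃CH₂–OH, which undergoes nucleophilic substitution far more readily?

CH₃CH₂–OMs

From CH₃CH₂–OH the departing group would be OH⁻ (pKₐ(H₂O) ≈ 15.7). Strong base; essentially never leaves without prior activation.
From CH₃CH₂–OMs the leaving group is OMs⁻ (pKₐ(CH₃SO₃H (MsOH)) ≈ -1.9). Resonance-delocalised alkanesulfonate.
(In practice CH₃CH₂–OMs is made from CH₃CH₂–OH by treatment with MsCl / Et₃N, converting the hydroxyl into a mesylate.)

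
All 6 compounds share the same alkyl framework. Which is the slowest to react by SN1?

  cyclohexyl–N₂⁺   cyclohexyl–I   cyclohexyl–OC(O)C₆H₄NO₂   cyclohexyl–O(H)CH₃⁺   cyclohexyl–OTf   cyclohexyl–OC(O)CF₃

With the same alkyl group throughout, only the leaving group differentiates the rates.
Leaving-group ability tracks the stability of the departed species; conjugate-acid pKₐ is the usual yardstick (lower pKₐ → better LG).
cyclohexyl–N₂⁺ loses N₂: no meaningful conjugate acid; N₂ departs as an exceptionally stable neutral molecule
cyclohexyl–OTf loses OTf⁻: pKₐ(CF₃SO₃H (triflic acid)) ≈ -14
cyclohexyl–I loses I⁻: pKₐ(HI) ≈ -10
cyclohexyl–O(H)CH₃⁺ loses R'OH: pKₐ(R'OH₂⁺) ≈ -2.4
cyclohexyl–OC(O)CF₃ loses CF₃COO⁻: pKₐ(CF₃COOH) ≈ 0.2
cyclohexyl–OC(O)C₆H₄NO₂ loses p-O₂N–C₆H₄–COO⁻: pKₐ(p-nitrobenzoic acid) ≈ 3.4

cyclohexyl–OC(O)C₆H₄NO₂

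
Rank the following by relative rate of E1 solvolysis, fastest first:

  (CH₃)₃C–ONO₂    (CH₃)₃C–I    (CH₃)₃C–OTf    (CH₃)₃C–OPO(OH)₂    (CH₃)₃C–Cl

(CH₃)₃C–OTf > (CH₃)₃C–I > (CH₃)₃C–Cl > (CH₃)₃C–ONO₂ > (CH₃)₃C–OPO(OH)₂

With the same alkyl group throughout, only the leaving group differentiates the rates.
Leaving-group ability tracks the stability of the departed species; conjugate-acid pKₐ is the usual yardstick (lower pKₐ → better LG).
(CH₃)₃C–OTf loses OTf⁻: pKₐ(CF₃SO₃H (triflic acid)) ≈ -14
(CH₃)₃C–I loses I⁻: pKₐ(HI) ≈ -10
(CH₃)₃C–Cl loses Cl⁻: pKₐ(HCl) ≈ -7
(CH₃)₃C–ONO₂ loses NO₃⁻: pKₐ(HNO₃) ≈ -1.3
(CH₃)₃C–OPO(OH)₂ loses H₂PO₄⁻: pKₐ(H₃PO₄) ≈ 2.1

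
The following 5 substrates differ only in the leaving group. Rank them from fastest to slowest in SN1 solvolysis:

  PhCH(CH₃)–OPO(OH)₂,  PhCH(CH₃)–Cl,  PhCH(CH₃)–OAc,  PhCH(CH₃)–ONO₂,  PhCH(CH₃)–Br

PhCH(CH₃)–Br > PhCH(CH₃)–Cl > PhCH(CH₃)–ONO₂ > PhCH(CH₃)–OPO(OH)₂ > PhCH(CH₃)–OAc

With the same alkyl group throughout, only the leaving group differentiates the rates.
A good leaving group is a weak base: the lower the pKₐ of its conjugate acid, the more readily it departs.
PhCH(CH₃)–Br loses Br⁻: pKₐ(HBr) ≈ -9
PhCH(CH₃)–Cl loses Cl⁻: pKₐ(HCl) ≈ -7
PhCH(CH₃)–ONO₂ loses NO₃⁻: pKₐ(HNO₃) ≈ -1.3
PhCH(CH₃)–OPO(OH)₂ loses H₂PO₄⁻: pKₐ(H₃PO₄) ≈ 2.1
PhCH(CH₃)–OAc loses AcO⁻: pKₐ(CH₃COOH) ≈ 4.8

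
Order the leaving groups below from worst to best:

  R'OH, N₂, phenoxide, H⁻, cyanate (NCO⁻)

H⁻ < phenoxide < cyanate (NCO⁻) < R'OH < N₂

Leaving-group ability tracks the stability of the departed species; conjugate-acid pKₐ is the usual yardstick (lower pKₐ → better LG).
N₂: no meaningful conjugate acid; N₂ departs as an exceptionally stable neutral molecule
R'OH: pKₐ(R'OH₂⁺) ≈ -2.4 — neutral; leaves from a protonated ether (an oxonium ion, R–O(H)R'⁺)
cyanate (NCO⁻): pKₐ(HOCN) ≈ 3.5 — resonance between N and O
phenoxide: pKₐ(C₆H₅OH (phenol)) ≈ 10 — resonance into the ring helps, but still a poor LG
H⁻: pKₐ(H₂) ≈ 36 — extremely strong base; leaves only in special hydride-transfer contexts
Listed from poorest to best leaving group as asked.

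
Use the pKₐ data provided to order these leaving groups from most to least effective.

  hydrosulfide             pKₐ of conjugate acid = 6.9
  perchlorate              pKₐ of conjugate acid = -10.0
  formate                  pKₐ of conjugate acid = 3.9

perchlorate > formate > hydrosulfide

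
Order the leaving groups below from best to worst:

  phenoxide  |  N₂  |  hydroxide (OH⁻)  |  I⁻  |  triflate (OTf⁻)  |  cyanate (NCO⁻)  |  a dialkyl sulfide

N₂ > triflate (OTf⁻) > I⁻ > a dialkyl sulfide > cyanate (NCO⁻) > phenoxide > hydroxide (OH⁻)

N₂: no meaningful conjugate acid; N₂ departs as an exceptionally stable neutral molecule
triflate (OTf⁻): pKₐ(CF₃SO₃H (triflic acid)) ≈ -14
I⁻: pKₐ(HI) ≈ -10
a dialkyl sulfide: pKₐ(R'₂SH⁺) ≈ -7
cyanate (NCO⁻): pKₐ(HOCN) ≈ 3.5
phenoxide: pKₐ(C₆H₅OH (phenol)) ≈ 10
hydroxide (OH⁻): pKₐ(H₂O) ≈ 15.7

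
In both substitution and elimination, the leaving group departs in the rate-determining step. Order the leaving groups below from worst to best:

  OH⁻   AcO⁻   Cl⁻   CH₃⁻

A good leaving group is a weak base: the lower the pKₐ of its conjugate acid, the more readily it departs.
Cl⁻: pKₐ(HCl) ≈ -7
AcO⁻: pKₐ(CH₃COOH) ≈ 4.8
OH⁻: pKₐ(H₂O) ≈ 15.7
CH₃⁻: pKₐ(CH₄) ≈ 48
Listed from poorest to best leaving group as asked.

CH₃⁻ < OH⁻ < AcO⁻ < Cl⁻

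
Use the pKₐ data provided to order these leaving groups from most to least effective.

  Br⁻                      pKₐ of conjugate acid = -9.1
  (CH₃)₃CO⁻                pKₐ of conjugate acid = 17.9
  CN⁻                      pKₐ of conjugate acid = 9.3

Lower conjugate-acid pKₐ ⇒ weaker base ⇒ better leaving group.
Sorting by the given values: Br⁻ (-9.1), CN⁻ (9.3), (CH₃)₃CO⁻ (17.9).

Br⁻ > CN⁻ > (CH₃)₃CO⁻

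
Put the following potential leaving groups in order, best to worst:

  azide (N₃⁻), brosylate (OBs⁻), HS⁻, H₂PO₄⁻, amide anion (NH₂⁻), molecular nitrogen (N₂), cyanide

molecular nitrogen (N₂): no meaningful conjugate acid; N₂ departs as an exceptionally stable neutral molecule
brosylate (OBs⁻): pKₐ(p-BrC₆H₄SO₃H) ≈ -2.8 — arenesulfonate with a p-bromo substituent
H₂PO₄⁻: pKₐ(H₃PO₄) ≈ 2.1
azide (N₃⁻): pKₐ(HN₃) ≈ 4.7
HS⁻: pKₐ(H₂S) ≈ 7
cyanide: pKₐ(HCN) ≈ 9.2 — sp carbon stabilises the charge somewhat, but still a poor LG
amide anion (NH₂⁻): pKₐ(NH₃) ≈ 38 — extremely strong base; never a leaving group

molecular nitrogen (N₂) > brosylate (OBs⁻) > H₂PO₄⁻ > azide (N₃⁻) > HS⁻ > cyanide > amide anion (NH₂⁻)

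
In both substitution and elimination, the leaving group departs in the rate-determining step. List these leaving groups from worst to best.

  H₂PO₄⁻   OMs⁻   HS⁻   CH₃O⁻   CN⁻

Rank by basicity of the departing species: weakest base leaves most easily.
OMs⁻: pKₐ(CH₃SO₃H (MsOH)) ≈ -1.9
H₂PO₄⁻: pKₐ(H₃PO₄) ≈ 2.1 — moderate base; biological leaving group after further activation
HS⁻: pKₐ(H₂S) ≈ 7 — larger and more polarisable than the oxygen analogue
CN⁻: pKₐ(HCN) ≈ 9.2
CH₃O⁻: pKₐ(CH₃OH) ≈ 15.5 — strong base; alkoxides do not leave unassisted
Reversing gives the worst-to-best order requested.

CH₃O⁻ < CN⁻ < HS⁻ < H₂PO₄⁻ < OMs⁻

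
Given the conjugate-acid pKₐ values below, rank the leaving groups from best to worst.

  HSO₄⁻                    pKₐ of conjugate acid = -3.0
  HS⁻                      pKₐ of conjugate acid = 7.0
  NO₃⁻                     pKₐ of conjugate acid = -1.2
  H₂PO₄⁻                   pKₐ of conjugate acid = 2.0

HSO₄⁻ > NO₃⁻ > H₂PO₄⁻ > HS⁻

Lower conjugate-acid pKₐ ⇒ weaker base ⇒ better leaving group.
Sorting by the given values: HSO₄⁻ (-3.0), NO₃⁻ (-1.2), H₂PO₄⁻ (2.0), HS⁻ (7.0).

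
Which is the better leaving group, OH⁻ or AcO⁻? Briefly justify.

AcO⁻

AcO⁻ is the better leaving group.
pKₐ(CH₃COOH) ≈ 4.8 versus pKₐ(H₂O) ≈ 15.7: AcO⁻ is the much weaker base.
Resonance-stabilised but still a weak base.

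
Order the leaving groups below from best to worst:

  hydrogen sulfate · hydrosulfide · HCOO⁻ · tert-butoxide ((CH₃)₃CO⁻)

hydrogen sulfate: pKₐ(H₂SO₄) ≈ -3
HCOO⁻: pKₐ(HCOOH) ≈ 3.8
hydrosulfide: pKₐ(H₂S) ≈ 7
tert-butoxide ((CH₃)₃CO⁻): pKₐ(t-BuOH) ≈ 18

hydrogen sulfate > HCOO⁻ > hydrosulfide > tert-butoxide ((CH₃)₃CO⁻)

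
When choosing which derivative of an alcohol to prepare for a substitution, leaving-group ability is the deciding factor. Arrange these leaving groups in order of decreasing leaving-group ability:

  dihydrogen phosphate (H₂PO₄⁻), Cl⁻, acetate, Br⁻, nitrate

Br⁻ > Cl⁻ > nitrate > dihydrogen phosphate (H₂PO₄⁻) > acetate

Br⁻: pKₐ(HBr) ≈ -9
Cl⁻: pKₐ(HCl) ≈ -7 — moderately weak base
nitrate: pKₐ(HNO₃) ≈ -1.3
dihydrogen phosphate (H₂PO₄⁻): pKₐ(H₃PO₄) ≈ 2.1
acetate: pKₐ(CH₃COOH) ≈ 4.8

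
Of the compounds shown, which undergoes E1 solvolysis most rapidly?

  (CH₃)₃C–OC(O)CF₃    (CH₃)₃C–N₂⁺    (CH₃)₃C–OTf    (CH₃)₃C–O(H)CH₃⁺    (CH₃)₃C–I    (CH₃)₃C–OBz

Identical carbon frameworks mean the comparison reduces to leaving-group quality.
Rank by basicity of the departing species: weakest base leaves most easily.
(CH₃)₃C–N₂⁺ loses N₂: no meaningful conjugate acid; N₂ departs as an exceptionally stable neutral molecule
(CH₃)₃C–OTf loses OTf⁻: pKₐ(CF₃SO₃H (triflic acid)) ≈ -14
(CH₃)₃C–I loses I⁻: pKₐ(HI) ≈ -10
(CH₃)₃C–O(H)CH₃⁺ loses R'OH: pKₐ(R'OH₂⁺) ≈ -2.4
(CH₃)₃C–OC(O)CF₃ loses CF₃COO⁻: pKₐ(CF₃COOH) ≈ 0.2
(CH₃)₃C–OBz loses PhCOO⁻: pKₐ(C₆H₅COOH) ≈ 4.2

(CH₃)₃C–N₂⁺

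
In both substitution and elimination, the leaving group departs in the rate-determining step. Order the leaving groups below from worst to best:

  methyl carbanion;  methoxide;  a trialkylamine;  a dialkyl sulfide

methyl carbanion < methoxide < a trialkylamine < a dialkyl sulfide

a dialkyl sulfide: pKₐ(R'₂SH⁺) ≈ -7
a trialkylamine: pKₐ(R'₃NH⁺) ≈ 10.7
methoxide: pKₐ(CH₃OH) ≈ 15.5
methyl carbanion: pKₐ(CH₄) ≈ 48 — unstabilised carbanion; the worst conceivable leaving group
The question asks for worst first, so the sequence is read in increasing leaving-group ability.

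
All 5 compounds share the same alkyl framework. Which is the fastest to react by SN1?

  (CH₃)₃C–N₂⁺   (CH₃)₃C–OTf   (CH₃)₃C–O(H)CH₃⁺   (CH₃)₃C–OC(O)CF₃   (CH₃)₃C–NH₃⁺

(CH₃)₃C–N₂⁺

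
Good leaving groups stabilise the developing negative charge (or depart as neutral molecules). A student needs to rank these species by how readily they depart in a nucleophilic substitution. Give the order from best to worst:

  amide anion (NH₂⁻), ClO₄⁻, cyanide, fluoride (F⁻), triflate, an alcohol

triflate: pKₐ(CF₃SO₃H (triflic acid)) ≈ -14
ClO₄⁻: pKₐ(HClO₄) ≈ -10
an alcohol: pKₐ(R'OH₂⁺) ≈ -2.4
fluoride (F⁻): pKₐ(HF) ≈ 3.2
cyanide: pKₐ(HCN) ≈ 9.2
amide anion (NH₂⁻): pKₐ(NH₃) ≈ 38

triflate > ClO₄⁻ > an alcohol > fluoride (F⁻) > cyanide > amide anion (NH₂⁻)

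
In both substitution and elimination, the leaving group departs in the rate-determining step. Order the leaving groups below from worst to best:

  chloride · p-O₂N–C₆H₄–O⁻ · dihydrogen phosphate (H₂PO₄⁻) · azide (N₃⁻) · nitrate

p-O₂N–C₆H₄–O⁻ < azide (N₃⁻) < dihydrogen phosphate (H₂PO₄⁻) < nitrate < chloride

The more stable X⁻ (or X) is on its own — i.e. the weaker a base it is — the better a leaving group it makes.
chloride: pKₐ(HCl) ≈ -7
nitrate: pKₐ(HNO₃) ≈ -1.3 — resonance-delocalised over three oxygens
dihydrogen phosphate (H₂PO₄⁻): pKₐ(H₃PO₄) ≈ 2.1 — moderate base; biological leaving group after further activation
azide (N₃⁻): pKₐ(HN₃) ≈ 4.7 — linear, resonance-stabilised
p-O₂N–C₆H₄–O⁻: pKₐ(p-nitrophenol) ≈ 7.2
Listed from poorest to best leaving group as asked.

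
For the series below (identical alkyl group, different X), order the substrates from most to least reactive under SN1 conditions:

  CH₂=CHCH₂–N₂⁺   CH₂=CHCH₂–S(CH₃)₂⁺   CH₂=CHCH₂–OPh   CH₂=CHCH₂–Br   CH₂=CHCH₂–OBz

CH₂=CHCH₂–N₂⁺ > CH₂=CHCH₂–Br > CH₂=CHCH₂–S(CH₃)₂⁺ > CH₂=CHCH₂–OBz > CH₂=CHCH₂–OPh

The skeletons are identical, so relative rate is governed entirely by leaving-group ability.
Rank by basicity of the departing species: weakest base leaves most easily.
CH₂=CHCH₂–N₂⁺ loses N₂: no meaningful conjugate acid; N₂ departs as an exceptionally stable neutral molecule
CH₂=CHCH₂–Br loses Br⁻: pKₐ(HBr) ≈ -9
CH₂=CHCH₂–S(CH₃)₂⁺ loses SR'₂: pKₐ(R'₂SH⁺) ≈ -7
CH₂=CHCH₂–OBz loses PhCOO⁻: pKₐ(C₆H₅COOH) ≈ 4.2
CH₂=CHCH₂–OPh loses PhO⁻: pKₐ(C₆H₅OH (phenol)) ≈ 10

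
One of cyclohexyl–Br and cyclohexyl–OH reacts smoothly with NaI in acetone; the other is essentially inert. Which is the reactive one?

cyclohexyl–Br

From cyclohexyl–OH the departing group would be OH⁻ (pKₐ(H₂O) ≈ 15.7). Strong base; essentially never leaves without prior activation.
From cyclohexyl–Br the leaving group is Br⁻ (pKₐ(HBr) ≈ -9). Weak base; good leaving group.
(In practice cyclohexyl–Br is made from cyclohexyl–OH by treatment with PBr₃, replacing the hydroxyl with bromide.)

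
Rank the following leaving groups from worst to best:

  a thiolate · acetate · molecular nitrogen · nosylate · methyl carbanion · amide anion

Leaving-group ability tracks the stability of the departed species; conjugate-acid pKₐ is the usual yardstick (lower pKₐ → better LG).
molecular nitrogen: no meaningful conjugate acid; N₂ departs as an exceptionally stable neutral molecule
nosylate: pKₐ(p-O₂NC₆H₄SO₃H) ≈ -3.5 — p-nitro group further stabilises the sulfonate
acetate: pKₐ(CH₃COOH) ≈ 4.8 — resonance-stabilised but still a weak base
a thiolate: pKₐ(RSH (a thiol)) ≈ 10.5 — moderately basic; rarely leaves without activation
amide anion: pKₐ(NH₃) ≈ 38
methyl carbanion: pKₐ(CH₄) ≈ 48
Reversing gives the worst-to-best order requested.

methyl carbanion < amide anion < a thiolate < acetate < nosylate < molecular nitrogen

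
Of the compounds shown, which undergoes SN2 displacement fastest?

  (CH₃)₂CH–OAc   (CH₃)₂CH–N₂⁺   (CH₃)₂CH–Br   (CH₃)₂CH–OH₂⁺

(CH₃)₂CH–N₂⁺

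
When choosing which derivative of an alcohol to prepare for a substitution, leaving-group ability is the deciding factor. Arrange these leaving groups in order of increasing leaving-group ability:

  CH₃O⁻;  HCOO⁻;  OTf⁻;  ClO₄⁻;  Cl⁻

A good leaving group is a weak base: the lower the pKₐ of its conjugate acid, the more readily it departs.
OTf⁻: pKₐ(CF₃SO₃H (triflic acid)) ≈ -14
ClO₄⁻: pKₐ(HClO₄) ≈ -10
Cl⁻: pKₐ(HCl) ≈ -7
HCOO⁻: pKₐ(HCOOH) ≈ 3.8
CH₃O⁻: pKₐ(CH₃OH) ≈ 15.5
Listed from poorest to best leaving group as asked.

CH₃O⁻ < HCOO⁻ < Cl⁻ < ClO₄⁻ < OTf⁻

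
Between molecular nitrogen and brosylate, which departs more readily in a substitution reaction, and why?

molecular nitrogen

molecular nitrogen is the better leaving group.
N₂ is the ultimate leaving group — it departs as an exceptionally stable neutral molecule, whereas brosylate (pKₐ(p-BrC₆H₄SO₃H) ≈ -2.8) is far more basic.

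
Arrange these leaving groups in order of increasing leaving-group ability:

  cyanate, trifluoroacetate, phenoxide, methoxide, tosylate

Leaving-group ability tracks the stability of the departed species; conjugate-acid pKₐ is the usual yardstick (lower pKₐ → better LG).
tosylate: pKₐ(p-CH₃C₆H₄SO₃H (TsOH)) ≈ -2.8
trifluoroacetate: pKₐ(CF₃COOH) ≈ 0.2
cyanate: pKₐ(HOCN) ≈ 3.5
phenoxide: pKₐ(C₆H₅OH (phenol)) ≈ 10
methoxide: pKₐ(CH₃OH) ≈ 15.5
The question asks for worst first, so the sequence is read in increasing leaving-group ability.

methoxide < phenoxide < cyanate < trifluoroacetate < tosylate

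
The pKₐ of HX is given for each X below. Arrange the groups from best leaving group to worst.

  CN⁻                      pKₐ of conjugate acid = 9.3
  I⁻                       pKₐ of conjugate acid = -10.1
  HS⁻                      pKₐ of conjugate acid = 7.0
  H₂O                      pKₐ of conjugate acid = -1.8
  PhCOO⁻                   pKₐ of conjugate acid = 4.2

I⁻ > H₂O > PhCOO⁻ > HS⁻ > CN⁻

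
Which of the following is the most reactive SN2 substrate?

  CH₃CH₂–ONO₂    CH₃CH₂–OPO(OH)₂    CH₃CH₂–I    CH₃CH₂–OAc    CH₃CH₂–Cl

Same R in every case — rank the leaving groups.
Rank by basicity of the departing species: weakest base leaves most easily.
CH₃CH₂–I loses I⁻: pKₐ(HI) ≈ -10
CH₃CH₂–Cl loses Cl⁻: pKₐ(HCl) ≈ -7
CH₃CH₂–ONO₂ loses NO₃⁻: pKₐ(HNO₃) ≈ -1.3
CH₃CH₂–OPO(OH)₂ loses H₂PO₄⁻: pKₐ(H₃PO₄) ≈ 2.1
CH₃CH₂–OAc loses AcO⁻: pKₐ(CH₃COOH) ≈ 4.8

CH₃CH₂–I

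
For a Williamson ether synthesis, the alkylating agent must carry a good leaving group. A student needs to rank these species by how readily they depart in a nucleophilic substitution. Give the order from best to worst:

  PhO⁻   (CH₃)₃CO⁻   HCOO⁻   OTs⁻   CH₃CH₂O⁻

The more stable X⁻ (or X) is on its own — i.e. the weaker a base it is — the better a leaving group it makes.
OTs⁻: pKₐ(p-CH₃C₆H₄SO₃H (TsOH)) ≈ -2.8
HCOO⁻: pKₐ(HCOOH) ≈ 3.8
PhO⁻: pKₐ(C₆H₅OH (phenol)) ≈ 10
CH₃CH₂O⁻: pKₐ(CH₃CH₂OH) ≈ 16
(CH₃)₃CO⁻: pKₐ(t-BuOH) ≈ 18

OTs⁻ > HCOO⁻ > PhO⁻ > CH₃CH₂O⁻ > (CH₃)₃CO⁻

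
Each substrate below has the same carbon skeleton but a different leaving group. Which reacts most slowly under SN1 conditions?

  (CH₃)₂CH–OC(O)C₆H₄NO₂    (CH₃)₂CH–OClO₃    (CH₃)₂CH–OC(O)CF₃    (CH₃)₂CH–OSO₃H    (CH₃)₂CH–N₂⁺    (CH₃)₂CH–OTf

(CH₃)₂CH–OC(O)C₆H₄NO₂

Identical carbon frameworks mean the comparison reduces to leaving-group quality.
The more stable X⁻ (or X) is on its own — i.e. the weaker a base it is — the better a leaving group it makes.
(CH₃)₂CH–N₂⁺ loses N₂: no meaningful conjugate acid; N₂ departs as an exceptionally stable neutral molecule
(CH₃)₂CH–OTf loses OTf⁻: pKₐ(CF₃SO₃H (triflic acid)) ≈ -14
(CH₃)₂CH–OClO₃ loses ClO₄⁻: pKₐ(HClO₄) ≈ -10
(CH₃)₂CH–OSO₃H loses HSO₄⁻: pKₐ(H₂SO₄) ≈ -3
(CH₃)₂CH–OC(O)CF₃ loses CF₃COO⁻: pKₐ(CF₃COOH) ≈ 0.2
(CH₃)₂CH–OC(O)C₆H₄NO₂ loses p-O₂N–C₆H₄–COO⁻: pKₐ(p-nitrobenzoic acid) ≈ 3.4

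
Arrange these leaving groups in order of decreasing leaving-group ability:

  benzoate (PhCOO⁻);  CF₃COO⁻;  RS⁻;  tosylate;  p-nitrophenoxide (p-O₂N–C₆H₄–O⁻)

tosylate > CF₃COO⁻ > benzoate (PhCOO⁻) > p-nitrophenoxide (p-O₂N–C₆H₄–O⁻) > RS⁻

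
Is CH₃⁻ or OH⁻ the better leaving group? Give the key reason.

OH⁻

OH⁻ is the better leaving group.
pKₐ(H₂O) ≈ 15.7 versus pKₐ(CH₄) ≈ 48: OH⁻ is the much weaker base.
Strong base; essentially never leaves without prior activation.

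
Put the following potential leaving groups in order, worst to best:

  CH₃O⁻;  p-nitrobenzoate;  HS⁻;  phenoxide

A good leaving group is a weak base: the lower the pKₐ of its conjugate acid, the more readily it departs.
p-nitrobenzoate: pKₐ(p-nitrobenzoic acid) ≈ 3.4
HS⁻: pKₐ(H₂S) ≈ 7
phenoxide: pKₐ(C₆H₅OH (phenol)) ≈ 10
CH₃O⁻: pKₐ(CH₃OH) ≈ 15.5
Listed from poorest to best leaving group as asked.

CH₃O⁻ < phenoxide < HS⁻ < p-nitrobenzoate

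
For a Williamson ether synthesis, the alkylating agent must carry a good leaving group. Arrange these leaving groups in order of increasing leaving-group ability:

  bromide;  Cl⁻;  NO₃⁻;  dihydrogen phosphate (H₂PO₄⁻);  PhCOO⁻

PhCOO⁻ < dihydrogen phosphate (H₂PO₄⁻) < NO₃⁻ < Cl⁻ < bromide

Leaving-group ability tracks the stability of the departed species; conjugate-acid pKₐ is the usual yardstick (lower pKₐ → better LG).
bromide: pKₐ(HBr) ≈ -9 — weak base; good leaving group
Cl⁻: pKₐ(HCl) ≈ -7 — moderately weak base
NO₃⁻: pKₐ(HNO₃) ≈ -1.3
dihydrogen phosphate (H₂PO₄⁻): pKₐ(H₃PO₄) ≈ 2.1
PhCOO⁻: pKₐ(C₆H₅COOH) ≈ 4.2
Reversing gives the worst-to-best order requested.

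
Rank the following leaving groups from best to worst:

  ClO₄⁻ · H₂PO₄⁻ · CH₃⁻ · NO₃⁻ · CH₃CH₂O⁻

ClO₄⁻: pKₐ(HClO₄) ≈ -10
NO₃⁻: pKₐ(HNO₃) ≈ -1.3
H₂PO₄⁻: pKₐ(H₃PO₄) ≈ 2.1
CH₃CH₂O⁻: pKₐ(CH₃CH₂OH) ≈ 16
CH₃⁻: pKₐ(CH₄) ≈ 48

ClO₄⁻ > NO₃⁻ > H₂PO₄⁻ > CH₃CH₂O⁻ > CH₃⁻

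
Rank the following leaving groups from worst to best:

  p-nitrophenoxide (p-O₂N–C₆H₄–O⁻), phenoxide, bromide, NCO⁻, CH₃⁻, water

A good leaving group is a weak base: the lower the pKₐ of its conjugate acid, the more readily it departs.
bromide: pKₐ(HBr) ≈ -9
water: pKₐ(H₃O⁺) ≈ -1.7
NCO⁻: pKₐ(HOCN) ≈ 3.5 — resonance between N and O
p-nitrophenoxide (p-O₂N–C₆H₄–O⁻): pKₐ(p-nitrophenol) ≈ 7.2 — nitro group delocalises the charge; the classic chromogenic LG
phenoxide: pKₐ(C₆H₅OH (phenol)) ≈ 10 — resonance into the ring helps, but still a poor LG
CH₃⁻: pKₐ(CH₄) ≈ 48
The question asks for worst first, so the sequence is read in increasing leaving-group ability.

CH₃⁻ < phenoxide < p-nitrophenoxide (p-O₂N–C₆H₄–O⁻) < NCO⁻ < water < bromide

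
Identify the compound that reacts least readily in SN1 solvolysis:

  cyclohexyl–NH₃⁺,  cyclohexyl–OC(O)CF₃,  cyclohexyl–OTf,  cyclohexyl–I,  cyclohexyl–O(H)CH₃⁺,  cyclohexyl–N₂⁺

Identical carbon frameworks mean the comparison reduces to leaving-group quality.
Rank by basicity of the departing species: weakest base leaves most easily.
cyclohexyl–N₂⁺ loses N₂: no meaningful conjugate acid; N₂ departs as an exceptionally stable neutral molecule
cyclohexyl–OTf loses OTf⁻: pKₐ(CF₃SO₃H (triflic acid)) ≈ -14
cyclohexyl–I loses I⁻: pKₐ(HI) ≈ -10
cyclohexyl–O(H)CH₃⁺ loses R'OH: pKₐ(R'OH₂⁺) ≈ -2.4
cyclohexyl–OC(O)CF₃ loses CF₃COO⁻: pKₐ(CF₃COOH) ≈ 0.2
cyclohexyl–NH₃⁺ loses NH₃: pKₐ(NH₄⁺) ≈ 9.2

cyclohexyl–NH₃⁺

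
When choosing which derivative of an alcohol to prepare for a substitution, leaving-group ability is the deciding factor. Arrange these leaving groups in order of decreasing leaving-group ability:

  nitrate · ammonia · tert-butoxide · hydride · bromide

bromide > nitrate > ammonia > tert-butoxide > hydride

The more stable X⁻ (or X) is on its own — i.e. the weaker a base it is — the better a leaving group it makes.
bromide: pKₐ(HBr) ≈ -9
nitrate: pKₐ(HNO₃) ≈ -1.3 — resonance-delocalised over three oxygens
ammonia: pKₐ(NH₄⁺) ≈ 9.2
tert-butoxide: pKₐ(t-BuOH) ≈ 18 — bulky, strongly basic alkoxide
hydride: pKₐ(H₂) ≈ 36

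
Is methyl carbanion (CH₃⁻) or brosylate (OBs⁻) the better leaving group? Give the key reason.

brosylate (OBs⁻)

brosylate (OBs⁻) is the better leaving group.
pKₐ(p-BrC₆H₄SO₃H) ≈ -2.8 versus pKₐ(CH₄) ≈ 48: brosylate (OBs⁻) is the much weaker base.
Arenesulfonate with a p-bromo substituent.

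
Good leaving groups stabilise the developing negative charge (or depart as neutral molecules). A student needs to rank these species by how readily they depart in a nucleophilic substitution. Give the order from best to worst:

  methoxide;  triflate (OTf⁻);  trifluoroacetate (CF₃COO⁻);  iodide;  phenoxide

triflate (OTf⁻) > iodide > trifluoroacetate (CF₃COO⁻) > phenoxide > methoxide

triflate (OTf⁻): pKₐ(CF₃SO₃H (triflic acid)) ≈ -14
iodide: pKₐ(HI) ≈ -10
trifluoroacetate (CF₃COO⁻): pKₐ(CF₃COOH) ≈ 0.2
phenoxide: pKₐ(C₆H₅OH (phenol)) ≈ 10
methoxide: pKₐ(CH₃OH) ≈ 15.5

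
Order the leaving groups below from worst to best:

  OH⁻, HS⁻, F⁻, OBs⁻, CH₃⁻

Rank by basicity of the departing species: weakest base leaves most easily.
OBs⁻: pKₐ(p-BrC₆H₄SO₃H) ≈ -2.8
F⁻: pKₐ(HF) ≈ 3.2
HS⁻: pKₐ(H₂S) ≈ 7
OH⁻: pKₐ(H₂O) ≈ 15.7
CH₃⁻: pKₐ(CH₄) ≈ 48
Listed from poorest to best leaving group as asked.

CH₃⁻ < OH⁻ < HS⁻ < F⁻ < OBs⁻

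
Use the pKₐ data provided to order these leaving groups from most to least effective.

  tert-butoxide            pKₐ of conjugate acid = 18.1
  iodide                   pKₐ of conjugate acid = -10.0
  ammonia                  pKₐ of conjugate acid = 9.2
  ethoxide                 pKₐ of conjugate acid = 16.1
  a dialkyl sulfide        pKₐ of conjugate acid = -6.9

iodide > a dialkyl sulfide > ammonia > ethoxide > tert-butoxide

Lower conjugate-acid pKₐ ⇒ weaker base ⇒ better leaving group.
Sorting by the given values: iodide (-10.0), a dialkyl sulfide (-6.9), ammonia (9.2), ethoxide (16.1), tert-butoxide (18.1).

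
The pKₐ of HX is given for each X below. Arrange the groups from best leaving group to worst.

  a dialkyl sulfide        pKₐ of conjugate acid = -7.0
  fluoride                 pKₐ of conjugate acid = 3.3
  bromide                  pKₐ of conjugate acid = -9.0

Lower conjugate-acid pKₐ ⇒ weaker base ⇒ better leaving group.
Sorting by the given values: bromide (-9.0), a dialkyl sulfide (-7.0), fluoride (3.3).

bromide > a dialkyl sulfide > fluoride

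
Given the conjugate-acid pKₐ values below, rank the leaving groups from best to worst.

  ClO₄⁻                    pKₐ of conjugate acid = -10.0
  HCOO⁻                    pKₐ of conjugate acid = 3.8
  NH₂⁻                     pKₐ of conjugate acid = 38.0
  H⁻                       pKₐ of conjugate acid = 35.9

Lower conjugate-acid pKₐ ⇒ weaker base ⇒ better leaving group.
Sorting by the given values: ClO₄⁻ (-10.0), HCOO⁻ (3.8), H⁻ (35.9), NH₂⁻ (38.0).

ClO₄⁻ > HCOO⁻ > H⁻ > NH₂⁻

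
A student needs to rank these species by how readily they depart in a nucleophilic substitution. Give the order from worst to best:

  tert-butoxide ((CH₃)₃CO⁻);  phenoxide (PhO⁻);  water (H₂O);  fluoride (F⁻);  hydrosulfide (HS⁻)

water (H₂O): pKₐ(H₃O⁺) ≈ -1.7
fluoride (F⁻): pKₐ(HF) ≈ 3.2
hydrosulfide (HS⁻): pKₐ(H₂S) ≈ 7
phenoxide (PhO⁻): pKₐ(C₆H₅OH (phenol)) ≈ 10
tert-butoxide ((CH₃)₃CO⁻): pKₐ(t-BuOH) ≈ 18 — bulky, strongly basic alkoxide
Reversing gives the worst-to-best order requested.

tert-butoxide ((CH₃)₃CO⁻) < phenoxide (PhO⁻) < hydrosulfide (HS⁻) < fluoride (F⁻) < water (H₂O)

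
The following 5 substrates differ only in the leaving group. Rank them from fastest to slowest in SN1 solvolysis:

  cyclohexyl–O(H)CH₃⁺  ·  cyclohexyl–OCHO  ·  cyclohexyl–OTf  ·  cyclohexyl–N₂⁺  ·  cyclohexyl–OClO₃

cyclohexyl–N₂⁺ > cyclohexyl–OTf > cyclohexyl–OClO₃ > cyclohexyl–O(H)CH₃⁺ > cyclohexyl–OCHO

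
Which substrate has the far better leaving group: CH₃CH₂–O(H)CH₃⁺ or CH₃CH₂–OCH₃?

CH₃CH₂–O(H)CH₃⁺

From CH₃CH₂–OCH₃ the departing group would be CH₃O⁻ (pKₐ(CH₃OH) ≈ 15.5). Strong base; alkoxides do not leave unassisted.
From CH₃CH₂–O(H)CH₃⁺ the leaving group is R'OH (pKₐ(R'OH₂⁺) ≈ -2.4). Neutral; leaves from a protonated ether (an oxonium ion, R–O(H)R'⁺).
(In practice CH₃CH₂–O(H)CH₃⁺ is made from CH₃CH₂–OCH₃ by protonation with concentrated HI, allowing neutral methanol, rather than methoxide, to depart.)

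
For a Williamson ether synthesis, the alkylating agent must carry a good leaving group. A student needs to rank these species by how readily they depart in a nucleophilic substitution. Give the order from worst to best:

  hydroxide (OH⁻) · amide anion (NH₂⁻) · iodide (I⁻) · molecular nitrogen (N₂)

molecular nitrogen (N₂): no meaningful conjugate acid; N₂ departs as an exceptionally stable neutral molecule
iodide (I⁻): pKₐ(HI) ≈ -10
hydroxide (OH⁻): pKₐ(H₂O) ≈ 15.7
amide anion (NH₂⁻): pKₐ(NH₃) ≈ 38
Listed from poorest to best leaving group as asked.

amide anion (NH₂⁻) < hydroxide (OH⁻) < iodide (I⁻) < molecular nitrogen (N₂)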